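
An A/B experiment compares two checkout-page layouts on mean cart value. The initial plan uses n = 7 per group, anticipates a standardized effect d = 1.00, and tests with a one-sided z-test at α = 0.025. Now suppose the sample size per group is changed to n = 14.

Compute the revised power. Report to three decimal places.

With n = 14 per group: δ = d·√(n/2) = 1.00 × √(14/2) = 2.6458. Critical value z_{0.025} = 1.960.
Revised power = Φ(δ − 1.960) = Φ(0.686) = 0.7536.

Power ≈ 0.754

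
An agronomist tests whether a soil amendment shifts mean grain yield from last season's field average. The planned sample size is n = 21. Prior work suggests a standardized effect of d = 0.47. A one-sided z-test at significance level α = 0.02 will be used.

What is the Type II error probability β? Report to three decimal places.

β ≈ 0.460

Noncentrality parameter: δ = d·√n = 0.47 × √21 = 2.1538
One-sided α = 0.02 → critical value z_{0.02} = 2.054.
Power = Φ(δ − 2.054) = Φ(0.100) = 0.5399.
Type II error: β = 1 − power = 1 − 0.5399 = 0.4601.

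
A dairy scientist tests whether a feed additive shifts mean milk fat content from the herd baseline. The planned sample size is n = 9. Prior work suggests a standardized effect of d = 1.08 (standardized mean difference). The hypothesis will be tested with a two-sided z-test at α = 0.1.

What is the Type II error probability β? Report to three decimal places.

Noncentrality parameter: δ = d·√n = 1.08 × √9 = 3.2400
Two-sided α = 0.1 → critical value z_{0.05} = 1.645.
Power = Φ(δ − 1.645) + Φ(−δ − 1.645) = Φ(1.595) + Φ(-4.885) = 0.9447 + 0.0000 = 0.9447.
Type II error: β = 1 − power = 1 − 0.9447 = 0.0553.

β ≈ 0.055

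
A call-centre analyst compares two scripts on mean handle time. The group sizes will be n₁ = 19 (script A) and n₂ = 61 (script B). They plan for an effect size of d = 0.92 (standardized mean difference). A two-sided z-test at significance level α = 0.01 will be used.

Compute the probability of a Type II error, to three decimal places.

Noncentrality parameter: δ = d / √(1/n₁ + 1/n₂) = 0.92 / √(1/19 + 1/61) = 3.5017
Critical value for a two-sided test at α = 0.01: z_{α/2} = 2.576.
Power = Φ(δ − 2.576) + Φ(−δ − 2.576) = Φ(0.926) + Φ(-6.078) = 0.8228 + 0.0000 = 0.8228.
Type II error: β = 1 − power = 1 − 0.8228 = 0.1772.

β ≈ 0.177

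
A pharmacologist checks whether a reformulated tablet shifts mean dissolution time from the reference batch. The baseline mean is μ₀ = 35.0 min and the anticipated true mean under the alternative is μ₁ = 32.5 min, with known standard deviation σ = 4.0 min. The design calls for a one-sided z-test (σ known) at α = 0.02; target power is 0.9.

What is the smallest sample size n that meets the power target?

Standardized effect: d = |μ₁ − μ₀| / σ = |32.5 − 35.0| / 4.0 = 0.6250
For power 0.9 need Φ(δ − z_{0.02}) = 0.9, so δ = z_{0.02} + z_{0.10} = 2.054 + 1.282 = 3.335.
δ = d·√n ⇒ n = (δ/d)² = (3.335 / 0.6250)² = 28.48.
Round up to the next whole unit.

n = 29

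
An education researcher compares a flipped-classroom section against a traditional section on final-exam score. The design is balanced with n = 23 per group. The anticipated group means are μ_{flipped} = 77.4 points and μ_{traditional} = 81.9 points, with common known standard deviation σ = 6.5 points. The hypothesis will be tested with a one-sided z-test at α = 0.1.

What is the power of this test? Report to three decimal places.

Power ≈ 0.857

Standardized effect: d = |μ_{flipped} − μ_{traditional}| / σ = |77.4 − 81.9| / 6.5 = 0.6923
Noncentrality parameter: δ = d·√(n/2) = 0.6923 × √(23/2) = 2.3477
Critical value for a one-sided test at α = 0.1: z_α = 1.282.
Power = P(Z > 1.282 − δ) = Φ(1.066) = 0.8568.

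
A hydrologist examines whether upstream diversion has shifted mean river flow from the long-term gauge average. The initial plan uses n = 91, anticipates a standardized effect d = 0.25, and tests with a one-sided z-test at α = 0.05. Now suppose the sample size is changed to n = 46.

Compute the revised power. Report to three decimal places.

With n = 46: δ = d·√n = 0.25 × √46 = 1.6956. Critical value z_{0.05} = 1.645.
Revised power = Φ(δ − 1.645) = Φ(0.051) = 0.5202.

Power ≈ 0.520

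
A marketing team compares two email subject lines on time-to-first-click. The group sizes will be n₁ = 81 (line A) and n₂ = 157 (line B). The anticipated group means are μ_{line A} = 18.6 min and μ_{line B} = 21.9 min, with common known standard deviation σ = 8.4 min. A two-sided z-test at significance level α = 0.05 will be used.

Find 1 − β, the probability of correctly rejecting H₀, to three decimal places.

Standardized effect: d = |μ_{line A} − μ_{line B}| / σ = |18.6 − 21.9| / 8.4 = 0.3929
Noncentrality parameter: δ = d / √(1/n₁ + 1/n₂) = 0.3929 / √(1/81 + 1/157) = 2.8717
Two-sided α = 0.05 → critical value z_{0.025} = 1.960.
Power = Φ(δ − 1.960) + Φ(−δ − 1.960) = Φ(0.912) + Φ(-4.832) = 0.8190 + 0.0000 = 0.8190.

Power ≈ 0.819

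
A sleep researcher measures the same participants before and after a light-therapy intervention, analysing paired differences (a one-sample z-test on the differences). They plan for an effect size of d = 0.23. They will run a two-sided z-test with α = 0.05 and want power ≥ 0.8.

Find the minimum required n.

n = 149

For power 0.8 need Φ(δ − z_{0.025}) = 0.8, so δ = z_{0.025} + z_{0.20} = 1.960 + 0.842 = 2.802.
(For δ > 0 the lower-tail rejection region contributes negligibly to power, so the one-term inversion is standard.)
δ = d·√n ⇒ n = (δ/d)² = (2.802 / 0.23)² = 148.37.
Round up to the next whole unit.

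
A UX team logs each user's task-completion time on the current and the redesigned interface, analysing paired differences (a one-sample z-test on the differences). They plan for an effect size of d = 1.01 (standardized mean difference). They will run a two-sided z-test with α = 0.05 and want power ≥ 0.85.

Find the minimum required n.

For power 0.85 need Φ(δ − z_{0.025}) = 0.85, so δ = z_{0.025} + z_{0.15} = 1.960 + 1.036 = 2.996.
(Ignoring the negligible lower-tail rejection probability gives the usual closed-form inversion.)
δ = d·√n ⇒ n = (δ/d)² = (2.996 / 1.01)² = 8.80.
Rounding up, n = 9.

n = 9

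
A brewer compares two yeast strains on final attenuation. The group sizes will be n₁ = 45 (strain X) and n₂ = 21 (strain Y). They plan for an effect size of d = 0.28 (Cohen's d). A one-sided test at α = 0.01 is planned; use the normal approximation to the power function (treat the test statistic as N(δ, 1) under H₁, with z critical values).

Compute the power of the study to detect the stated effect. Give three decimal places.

Power ≈ 0.103

Noncentrality parameter: δ = d / √(1/n₁ + 1/n₂) = 0.28 / √(1/45 + 1/21) = 1.0595
One-sided α = 0.01 → critical value z_{0.01} = 2.326.
Power = Φ(δ − 2.326) = Φ(-1.267) = 0.1026.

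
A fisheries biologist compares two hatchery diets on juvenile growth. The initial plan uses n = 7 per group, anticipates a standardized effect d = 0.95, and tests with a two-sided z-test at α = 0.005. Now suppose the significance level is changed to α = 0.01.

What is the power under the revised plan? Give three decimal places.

Power ≈ 0.212

δ = d·√(n/2) = 0.95 × √(7/2) = 1.7773 (unchanged). New critical value: z_{0.005} = 2.576.
Revised power = Φ(δ − 2.576) + Φ(−δ − 2.576) = Φ(-0.799) + Φ(-4.353) = 0.2123 + 0.0000 = 0.2123.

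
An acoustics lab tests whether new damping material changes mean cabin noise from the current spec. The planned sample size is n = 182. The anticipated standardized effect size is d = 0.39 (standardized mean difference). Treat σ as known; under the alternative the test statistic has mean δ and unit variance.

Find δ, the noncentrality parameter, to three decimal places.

The noncentrality parameter scales effect size by the design's sample-size factor: δ = d·√n = 0.39 × √182 = 5.2614

δ ≈ 5.261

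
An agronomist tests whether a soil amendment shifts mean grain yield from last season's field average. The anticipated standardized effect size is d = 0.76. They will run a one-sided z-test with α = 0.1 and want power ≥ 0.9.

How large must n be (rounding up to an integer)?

n = 12

Set Φ(δ − 1.282) = 0.9; then δ − 1.282 = Φ⁻¹(0.9) = 1.282, giving δ = 2.563.
δ = d·√n ⇒ n = (δ/d)² = (2.563 / 0.76)² = 11.37.
Rounding up, n = 12.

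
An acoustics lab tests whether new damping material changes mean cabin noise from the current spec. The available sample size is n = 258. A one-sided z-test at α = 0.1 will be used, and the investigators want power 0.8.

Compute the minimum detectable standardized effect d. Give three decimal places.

d ≈ 0.132

Need Φ(δ − 1.282) = 0.8, so δ = 1.282 + 0.842 = 2.123.
δ = d·√n ⇒ d = δ/√n = 2.123/√258 = 0.1322.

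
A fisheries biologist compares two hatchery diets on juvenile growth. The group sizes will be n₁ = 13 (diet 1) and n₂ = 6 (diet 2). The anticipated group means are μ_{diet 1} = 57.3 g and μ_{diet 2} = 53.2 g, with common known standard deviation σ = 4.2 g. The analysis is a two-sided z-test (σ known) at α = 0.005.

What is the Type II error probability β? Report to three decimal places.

β ≈ 0.796

Standardized effect: d = |μ_{diet 1} − μ_{diet 2}| / σ = |57.3 − 53.2| / 4.2 = 0.9762
Noncentrality parameter: δ = d / √(1/n₁ + 1/n₂) = 0.9762 / √(1/13 + 1/6) = 1.9779
Critical value for a two-sided test at α = 0.005: z_{α/2} = 2.807.
Power = Φ(δ − 2.807) + Φ(−δ − 2.807) = Φ(-0.829) + Φ(-4.785) = 0.2035 + 0.0000 = 0.2035.
Type II error: β = 1 − power = 1 − 0.2035 = 0.7965.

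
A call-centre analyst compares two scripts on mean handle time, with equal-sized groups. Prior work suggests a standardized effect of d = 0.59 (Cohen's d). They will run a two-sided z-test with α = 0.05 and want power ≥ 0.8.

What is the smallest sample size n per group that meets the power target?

For power 0.8 need Φ(δ − z_{0.025}) = 0.8, so δ = z_{0.025} + z_{0.20} = 1.960 + 0.842 = 2.802.
(Ignoring the negligible lower-tail rejection probability gives the usual closed-form inversion.)
δ = d·√(n/2) ⇒ n = 2(δ/d)² = 2 × (2.802 / 0.59)² = 45.10.
Rounding up, n = 46 per group.

n = 46 per group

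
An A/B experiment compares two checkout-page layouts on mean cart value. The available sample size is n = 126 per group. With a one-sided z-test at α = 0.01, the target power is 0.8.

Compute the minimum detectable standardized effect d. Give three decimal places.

d ≈ 0.399

Required noncentrality: δ = z_{0.01} + z_{0.20} = 2.326 + 0.842 = 3.168.
δ = d·√(n/2) ⇒ d = δ/√(n/2) = 3.168/√(126/2) = 0.3991.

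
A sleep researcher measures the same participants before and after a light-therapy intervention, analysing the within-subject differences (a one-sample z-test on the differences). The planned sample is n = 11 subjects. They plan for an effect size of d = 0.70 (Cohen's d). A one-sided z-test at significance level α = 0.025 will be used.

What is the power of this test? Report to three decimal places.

Power ≈ 0.641

Noncentrality parameter: δ = d·√n = 0.70 × √11 = 2.3216
Critical value for a one-sided test at α = 0.025: z_α = 1.960.
Power = P(Z > 1.960 − δ) = Φ(0.362) = 0.6412.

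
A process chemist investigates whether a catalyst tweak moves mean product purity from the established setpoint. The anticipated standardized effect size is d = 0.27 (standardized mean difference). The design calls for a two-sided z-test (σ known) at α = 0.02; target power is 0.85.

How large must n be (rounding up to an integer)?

n = 156

For power 0.85 need Φ(δ − z_{0.01}) = 0.85, so δ = z_{0.01} + z_{0.15} = 2.326 + 1.036 = 3.363.
(The Φ(−δ − z_{α/2}) term is vanishingly small for δ > 0 and is dropped in the standard sample-size formula.)
δ = d·√n ⇒ n = (δ/d)² = (3.363 / 0.27)² = 155.12.
Round up to the next whole unit.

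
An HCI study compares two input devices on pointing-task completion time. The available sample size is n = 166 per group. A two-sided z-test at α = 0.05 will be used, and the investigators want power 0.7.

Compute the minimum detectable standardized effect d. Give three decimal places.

Required noncentrality: δ = z_{0.025} + z_{0.30} = 1.960 + 0.524 = 2.484.
(The second rejection-region term Φ(−δ − z_{α/2}) is negligible and dropped.)
δ = d·√(n/2) ⇒ d = δ/√(n/2) = 2.484/√(166/2) = 0.2727.

d ≈ 0.273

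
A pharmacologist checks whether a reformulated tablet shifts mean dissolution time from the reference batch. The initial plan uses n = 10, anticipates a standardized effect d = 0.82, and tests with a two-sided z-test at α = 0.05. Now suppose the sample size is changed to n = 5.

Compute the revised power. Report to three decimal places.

Power ≈ 0.450

With n = 5: δ = d·√n = 0.82 × √5 = 1.8336. Critical value z_{0.025} = 1.960.
Revised power = Φ(δ − 1.960) + Φ(−δ − 1.960) = Φ(-0.126) + Φ(-3.794) = 0.4497 + 0.0001 = 0.4498.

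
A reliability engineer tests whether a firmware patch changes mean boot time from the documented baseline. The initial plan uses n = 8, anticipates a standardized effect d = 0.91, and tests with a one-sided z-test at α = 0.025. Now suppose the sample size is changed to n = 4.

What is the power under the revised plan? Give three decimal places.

With n = 4: δ = d·√n = 0.91 × √4 = 1.8200. Critical value z_{0.025} = 1.960.
Revised power = Φ(δ − 1.960) = Φ(-0.140) = 0.4443.

Power ≈ 0.444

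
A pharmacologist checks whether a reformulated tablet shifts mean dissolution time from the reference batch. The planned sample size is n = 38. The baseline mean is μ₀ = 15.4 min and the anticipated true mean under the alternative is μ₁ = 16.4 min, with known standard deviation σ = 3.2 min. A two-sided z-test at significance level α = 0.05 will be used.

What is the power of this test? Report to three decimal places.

Standardized effect: d = |μ₁ − μ₀| / σ = |16.4 − 15.4| / 3.2 = 0.3125
Noncentrality parameter: δ = d·√n = 0.3125 × √38 = 1.9264
Two-sided α = 0.05 → critical value z_{0.025} = 1.960.
Power = Φ(δ − 1.960) + Φ(−δ − 1.960) = Φ(-0.034) + Φ(-3.886) = 0.4866 + 0.0001 = 0.4867.

Power ≈ 0.487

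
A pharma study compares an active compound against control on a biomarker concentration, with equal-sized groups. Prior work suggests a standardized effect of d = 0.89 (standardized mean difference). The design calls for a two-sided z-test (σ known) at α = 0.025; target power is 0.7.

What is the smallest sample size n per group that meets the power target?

Set Φ(δ − 2.241) = 0.7; then δ − 2.241 = Φ⁻¹(0.7) = 0.524, giving δ = 2.766.
(For δ > 0 the lower-tail rejection region contributes negligibly to power, so the one-term inversion is standard.)
δ = d·√(n/2) ⇒ n = 2(δ/d)² = 2 × (2.766 / 0.89)² = 19.31.
Round up to the next whole unit.

n = 20 per group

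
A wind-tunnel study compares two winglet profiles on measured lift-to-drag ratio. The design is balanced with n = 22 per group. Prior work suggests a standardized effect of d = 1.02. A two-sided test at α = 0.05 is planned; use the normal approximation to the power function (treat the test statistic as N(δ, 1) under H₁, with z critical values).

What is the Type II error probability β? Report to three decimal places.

β ≈ 0.077

Noncentrality parameter: δ = d·√(n/2) = 1.02 × √(22/2) = 3.3830
Two-sided α = 0.05 → critical value z_{0.025} = 1.960.
Power = Φ(δ − 1.960) + Φ(−δ − 1.960) = Φ(1.423) + Φ(-5.343) = 0.9226 + 0.0000 = 0.9226.
Type II error: β = 1 − power = 1 − 0.9226 = 0.0774.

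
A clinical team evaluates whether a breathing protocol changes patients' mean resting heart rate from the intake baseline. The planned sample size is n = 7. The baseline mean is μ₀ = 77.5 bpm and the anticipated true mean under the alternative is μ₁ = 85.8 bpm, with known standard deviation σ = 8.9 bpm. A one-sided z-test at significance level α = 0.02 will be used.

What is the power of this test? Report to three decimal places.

Standardized effect: d = |μ₁ − μ₀| / σ = |85.8 − 77.5| / 8.9 = 0.9326
Noncentrality parameter: δ = d·√n = 0.9326 × √7 = 2.4674
One-sided α = 0.02 → critical value z_{0.02} = 2.054.
Power = Φ(δ − 2.054) = Φ(0.414) = 0.6604.

Power ≈ 0.660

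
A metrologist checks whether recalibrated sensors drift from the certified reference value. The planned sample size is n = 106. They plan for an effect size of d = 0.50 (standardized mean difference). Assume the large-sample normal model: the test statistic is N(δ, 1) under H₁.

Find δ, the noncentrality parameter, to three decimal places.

δ ≈ 5.148

δ = d·√n = 0.50 × √106 = 5.1478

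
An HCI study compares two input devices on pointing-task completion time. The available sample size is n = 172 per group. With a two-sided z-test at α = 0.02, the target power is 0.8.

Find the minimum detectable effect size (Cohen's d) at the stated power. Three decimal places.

Need Φ(δ − 2.326) = 0.8, so δ = 2.326 + 0.842 = 3.168.
(Lower-tail contribution to power is negligible for δ > 0.)
δ = d·√(n/2) ⇒ d = δ/√(n/2) = 3.168/√(172/2) = 0.3416.

d ≈ 0.342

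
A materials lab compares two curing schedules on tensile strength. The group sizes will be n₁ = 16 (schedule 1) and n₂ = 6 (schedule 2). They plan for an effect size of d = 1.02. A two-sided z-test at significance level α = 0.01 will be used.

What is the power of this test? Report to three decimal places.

Noncentrality parameter: δ = d / √(1/n₁ + 1/n₂) = 1.02 / √(1/16 + 1/6) = 2.1307
Critical value for a two-sided test at α = 0.01: z_{α/2} = 2.576.
Power = Φ(δ − 2.576) + Φ(−δ − 2.576) = Φ(-0.445) + Φ(-4.707) = 0.3281 + 0.0000 = 0.3281.

Power ≈ 0.328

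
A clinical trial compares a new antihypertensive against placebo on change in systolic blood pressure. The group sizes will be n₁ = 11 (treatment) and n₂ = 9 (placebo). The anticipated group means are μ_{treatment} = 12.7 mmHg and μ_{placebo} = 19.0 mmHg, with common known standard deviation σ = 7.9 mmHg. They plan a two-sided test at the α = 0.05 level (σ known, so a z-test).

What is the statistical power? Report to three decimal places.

Standardized effect: d = |μ_{treatment} − μ_{placebo}| / σ = |12.7 − 19.0| / 7.9 = 0.7975
Noncentrality parameter: δ = d / √(1/n₁ + 1/n₂) = 0.7975 / √(1/11 + 1/9) = 1.7743
Two-sided α = 0.05 → critical value z_{0.025} = 1.960.
Power = Φ(δ − 1.960) + Φ(−δ − 1.960) = Φ(-0.186) + Φ(-3.734) = 0.4263 + 0.0001 = 0.4264.

Power ≈ 0.426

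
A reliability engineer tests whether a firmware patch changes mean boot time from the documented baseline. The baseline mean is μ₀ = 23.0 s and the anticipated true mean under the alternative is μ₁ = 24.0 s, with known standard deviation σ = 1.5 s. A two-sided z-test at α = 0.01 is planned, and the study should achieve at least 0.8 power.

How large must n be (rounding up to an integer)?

n = 27

Standardized effect: d = |μ₁ − μ₀| / σ = |24.0 − 23.0| / 1.5 = 0.6667
For power 0.8 need Φ(δ − z_{0.005}) = 0.8, so δ = z_{0.005} + z_{0.20} = 2.576 + 0.842 = 3.417.
(The Φ(−δ − z_{α/2}) term is vanishingly small for δ > 0 and is dropped in the standard sample-size formula.)
δ = d·√n ⇒ n = (δ/d)² = (3.417 / 0.6667)² = 26.28.
Rounding up, n = 27.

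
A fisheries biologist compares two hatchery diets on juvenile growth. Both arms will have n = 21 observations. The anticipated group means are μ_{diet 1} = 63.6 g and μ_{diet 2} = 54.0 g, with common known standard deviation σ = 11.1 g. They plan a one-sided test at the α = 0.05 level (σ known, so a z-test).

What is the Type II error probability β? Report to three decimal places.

β ≈ 0.124

Standardized effect: d = |μ_{diet 1} − μ_{diet 2}| / σ = |63.6 − 54.0| / 11.1 = 0.8649
Noncentrality parameter: δ = d·√(n/2) = 0.8649 × √(21/2) = 2.8025
Critical value for a one-sided test at α = 0.05: z_α = 1.645.
Power = P(Z > 1.645 − δ) = Φ(1.158) = 0.8765.
Type II error: β = 1 − power = 1 − 0.8765 = 0.1235.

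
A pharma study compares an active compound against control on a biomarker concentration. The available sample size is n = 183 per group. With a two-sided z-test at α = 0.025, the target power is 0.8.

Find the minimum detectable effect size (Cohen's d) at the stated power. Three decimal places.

d ≈ 0.322

Need Φ(δ − 2.241) = 0.8, so δ = 2.241 + 0.842 = 3.083.
(Lower-tail contribution to power is negligible for δ > 0.)
δ = d·√(n/2) ⇒ d = δ/√(n/2) = 3.083/√(183/2) = 0.3223.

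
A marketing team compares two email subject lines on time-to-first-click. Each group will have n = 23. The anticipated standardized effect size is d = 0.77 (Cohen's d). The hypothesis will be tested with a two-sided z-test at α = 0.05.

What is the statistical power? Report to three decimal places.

Noncentrality parameter: δ = d·√(n/2) = 0.77 × √(23/2) = 2.6112
Critical value for a two-sided test at α = 0.05: z_{α/2} = 1.960.
Power = Φ(δ − 1.960) + Φ(−δ − 1.960) = Φ(0.651) + Φ(-4.571) = 0.7426 + 0.0000 = 0.7426.

Power ≈ 0.743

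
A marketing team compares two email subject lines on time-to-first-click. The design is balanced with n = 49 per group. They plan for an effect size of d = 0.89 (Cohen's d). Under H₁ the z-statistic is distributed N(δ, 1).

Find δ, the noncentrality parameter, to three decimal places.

δ ≈ 4.405

The noncentrality parameter scales effect size by the design's sample-size factor: δ = d·√(n/2) = 0.89 × √(49/2) = 4.4053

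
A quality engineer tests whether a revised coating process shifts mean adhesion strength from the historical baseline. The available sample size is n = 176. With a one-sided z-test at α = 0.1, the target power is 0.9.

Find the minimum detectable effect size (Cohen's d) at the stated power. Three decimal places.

Required noncentrality: δ = z_{0.1} + z_{0.10} = 1.282 + 1.282 = 2.563.
δ = d·√n ⇒ d = δ/√n = 2.563/√176 = 0.1932.

d ≈ 0.193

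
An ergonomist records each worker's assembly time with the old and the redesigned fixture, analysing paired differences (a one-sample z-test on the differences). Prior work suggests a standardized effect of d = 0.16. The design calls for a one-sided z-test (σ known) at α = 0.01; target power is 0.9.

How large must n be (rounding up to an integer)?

Set Φ(δ − 2.326) = 0.9; then δ − 2.326 = Φ⁻¹(0.9) = 1.282, giving δ = 3.608.
δ = d·√n ⇒ n = (δ/d)² = (3.608 / 0.16)² = 508.47.
Round up to the next whole unit.

n = 509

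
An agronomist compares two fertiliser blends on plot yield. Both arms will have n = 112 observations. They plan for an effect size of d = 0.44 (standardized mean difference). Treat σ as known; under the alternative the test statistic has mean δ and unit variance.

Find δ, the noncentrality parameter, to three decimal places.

The noncentrality parameter scales effect size by the design's sample-size factor: δ = d·√(n/2) = 0.44 × √(112/2) = 3.2927

δ ≈ 3.293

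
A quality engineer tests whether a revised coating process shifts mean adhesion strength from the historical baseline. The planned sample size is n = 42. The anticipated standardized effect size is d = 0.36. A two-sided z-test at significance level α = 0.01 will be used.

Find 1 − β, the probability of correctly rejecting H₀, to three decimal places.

Noncentrality parameter: δ = d·√n = 0.36 × √42 = 2.3331
Two-sided α = 0.01 → critical value z_{0.005} = 2.576.
Power = Φ(δ − 2.576) + Φ(−δ − 2.576) = Φ(-0.243) + Φ(-4.909) = 0.4041 + 0.0000 = 0.4041.

Power ≈ 0.404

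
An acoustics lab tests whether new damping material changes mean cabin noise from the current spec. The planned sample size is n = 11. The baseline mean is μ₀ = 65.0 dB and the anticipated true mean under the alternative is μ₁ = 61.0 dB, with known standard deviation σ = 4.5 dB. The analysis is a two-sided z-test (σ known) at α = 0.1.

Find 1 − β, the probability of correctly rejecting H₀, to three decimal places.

Power ≈ 0.904

Standardized effect: d = |μ₁ − μ₀| / σ = |61.0 − 65.0| / 4.5 = 0.8889
Noncentrality parameter: δ = d·√n = 0.8889 × √11 = 2.9481
Critical value for a two-sided test at α = 0.1: z_{α/2} = 1.645.
Power = Φ(δ − 1.645) + Φ(−δ − 1.645) = Φ(1.303) + Φ(-4.593) = 0.9038 + 0.0000 = 0.9038.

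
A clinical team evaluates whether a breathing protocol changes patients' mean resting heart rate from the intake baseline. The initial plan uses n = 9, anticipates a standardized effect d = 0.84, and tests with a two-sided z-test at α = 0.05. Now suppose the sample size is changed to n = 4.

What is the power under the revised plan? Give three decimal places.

Power ≈ 0.390

With n = 4: δ = d·√n = 0.84 × √4 = 1.6800. Critical value z_{0.025} = 1.960.
Revised power = Φ(δ − 1.960) + Φ(−δ − 1.960) = Φ(-0.280) + Φ(-3.640) = 0.3898 + 0.0001 = 0.3899.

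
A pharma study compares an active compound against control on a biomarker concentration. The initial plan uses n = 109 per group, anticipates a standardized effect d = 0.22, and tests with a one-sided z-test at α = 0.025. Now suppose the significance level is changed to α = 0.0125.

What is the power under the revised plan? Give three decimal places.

δ = d·√(n/2) = 0.22 × √(109/2) = 1.6241 (unchanged). New critical value: z_{0.0125} = 2.241.
Revised power = Φ(δ − 2.241) = Φ(-0.617) = 0.2685.

Power ≈ 0.269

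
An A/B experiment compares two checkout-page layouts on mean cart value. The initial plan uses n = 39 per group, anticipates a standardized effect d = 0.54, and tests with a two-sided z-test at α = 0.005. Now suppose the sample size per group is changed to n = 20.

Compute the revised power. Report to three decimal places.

Power ≈ 0.136

With n = 20 per group: δ = d·√(n/2) = 0.54 × √(20/2) = 1.7076. Critical value z_{0.0025} = 2.807.
Revised power = Φ(δ − 2.807) + Φ(−δ − 2.807) = Φ(-1.099) + Φ(-4.515) = 0.1358 + 0.0000 = 0.1358.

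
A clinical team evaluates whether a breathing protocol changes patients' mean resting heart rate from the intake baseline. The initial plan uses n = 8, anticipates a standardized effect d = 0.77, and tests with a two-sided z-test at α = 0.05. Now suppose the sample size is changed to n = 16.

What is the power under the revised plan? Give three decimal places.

Power ≈ 0.869

With n = 16: δ = d·√n = 0.77 × √16 = 3.0800. Critical value z_{0.025} = 1.960.
Revised power = Φ(δ − 1.960) + Φ(−δ − 1.960) = Φ(1.120) + Φ(-5.040) = 0.8687 + 0.0000 = 0.8687.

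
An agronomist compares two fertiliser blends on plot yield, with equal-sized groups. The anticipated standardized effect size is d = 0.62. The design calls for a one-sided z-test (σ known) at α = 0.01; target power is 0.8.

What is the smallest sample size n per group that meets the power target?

n = 53 per group

Set Φ(δ − 2.326) = 0.8; then δ − 2.326 = Φ⁻¹(0.8) = 0.842, giving δ = 3.168.
δ = d·√(n/2) ⇒ n = 2(δ/d)² = 2 × (3.168 / 0.62)² = 52.22.
Rounding up, n = 53 per group.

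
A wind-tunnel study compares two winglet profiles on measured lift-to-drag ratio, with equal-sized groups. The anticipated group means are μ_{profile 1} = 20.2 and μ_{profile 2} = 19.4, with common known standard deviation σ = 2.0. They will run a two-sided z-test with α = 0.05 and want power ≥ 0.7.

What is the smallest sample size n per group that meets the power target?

Standardized effect: d = |μ_{profile 1} − μ_{profile 2}| / σ = |20.2 − 19.4| / 2.0 = 0.4000
For power 0.7 need Φ(δ − z_{0.025}) = 0.7, so δ = z_{0.025} + z_{0.30} = 1.960 + 0.524 = 2.484.
(For δ > 0 the lower-tail rejection region contributes negligibly to power, so the one-term inversion is standard.)
δ = d·√(n/2) ⇒ n = 2(δ/d)² = 2 × (2.484 / 0.4000)² = 77.15.
Rounding up, n = 78 per group.

n = 78 per group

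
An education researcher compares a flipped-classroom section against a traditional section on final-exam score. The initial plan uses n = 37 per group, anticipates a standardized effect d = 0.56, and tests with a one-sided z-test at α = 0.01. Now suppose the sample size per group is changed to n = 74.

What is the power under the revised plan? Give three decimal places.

With n = 74 per group: δ = d·√(n/2) = 0.56 × √(74/2) = 3.4063. Critical value z_{0.01} = 2.326.
Revised power = P(Z > 2.326 − δ) = Φ(1.080) = 0.8599.

Power ≈ 0.860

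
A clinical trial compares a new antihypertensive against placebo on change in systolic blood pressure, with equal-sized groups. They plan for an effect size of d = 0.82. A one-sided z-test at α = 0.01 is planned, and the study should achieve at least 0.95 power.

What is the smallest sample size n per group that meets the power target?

For power 0.95 need Φ(δ − z_{0.01}) = 0.95, so δ = z_{0.01} + z_{0.05} = 2.326 + 1.645 = 3.971.
δ = d·√(n/2) ⇒ n = 2(δ/d)² = 2 × (3.971 / 0.82)² = 46.91.
Round up to the next whole unit.

n = 47 per group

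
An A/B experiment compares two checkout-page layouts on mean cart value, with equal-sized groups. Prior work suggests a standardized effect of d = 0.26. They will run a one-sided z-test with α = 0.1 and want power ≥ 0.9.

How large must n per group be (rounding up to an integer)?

n = 195 per group

For power 0.9 need Φ(δ − z_{0.1}) = 0.9, so δ = z_{0.1} + z_{0.10} = 1.282 + 1.282 = 2.563.
δ = d·√(n/2) ⇒ n = 2(δ/d)² = 2 × (2.563 / 0.26)² = 194.36.
Round up to the next whole unit.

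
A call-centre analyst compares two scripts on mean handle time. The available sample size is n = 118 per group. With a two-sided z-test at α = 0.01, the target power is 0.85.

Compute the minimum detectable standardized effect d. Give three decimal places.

Need Φ(δ − 2.576) = 0.85, so δ = 2.576 + 1.036 = 3.612.
(Lower-tail contribution to power is negligible for δ > 0.)
δ = d·√(n/2) ⇒ d = δ/√(n/2) = 3.612/√(118/2) = 0.4703.

d ≈ 0.470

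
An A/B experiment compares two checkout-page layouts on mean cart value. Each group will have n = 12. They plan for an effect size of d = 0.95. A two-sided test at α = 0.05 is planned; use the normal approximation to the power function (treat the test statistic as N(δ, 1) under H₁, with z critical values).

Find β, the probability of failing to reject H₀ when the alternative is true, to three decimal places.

Noncentrality parameter: δ = d·√(n/2) = 0.95 × √(12/2) = 2.3270
Critical value for a two-sided test at α = 0.05: z_{α/2} = 1.960.
Power = Φ(δ − 1.960) + Φ(−δ − 1.960) = Φ(0.367) + Φ(-4.287) = 0.6432 + 0.0000 = 0.6432.
Type II error: β = 1 − power = 1 − 0.6432 = 0.3568.

β ≈ 0.357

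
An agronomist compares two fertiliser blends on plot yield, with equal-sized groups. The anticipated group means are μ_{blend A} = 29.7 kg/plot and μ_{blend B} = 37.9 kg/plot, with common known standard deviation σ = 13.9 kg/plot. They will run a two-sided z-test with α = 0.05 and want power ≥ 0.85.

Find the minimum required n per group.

Standardized effect: d = |μ_{blend A} − μ_{blend B}| / σ = |29.7 − 37.9| / 13.9 = 0.5899
Set Φ(δ − 1.960) = 0.85; then δ − 1.960 = Φ⁻¹(0.85) = 1.036, giving δ = 2.996.
(Ignoring the negligible lower-tail rejection probability gives the usual closed-form inversion.)
δ = d·√(n/2) ⇒ n = 2(δ/d)² = 2 × (2.996 / 0.5899)² = 51.60.
Rounding up, n = 52 per group.

n = 52 per group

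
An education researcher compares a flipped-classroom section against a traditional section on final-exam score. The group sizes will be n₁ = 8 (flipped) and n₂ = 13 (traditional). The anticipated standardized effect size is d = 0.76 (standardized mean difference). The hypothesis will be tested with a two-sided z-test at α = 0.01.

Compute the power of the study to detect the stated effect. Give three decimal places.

Power ≈ 0.188

Noncentrality parameter: δ = d / √(1/n₁ + 1/n₂) = 0.76 / √(1/8 + 1/13) = 1.6913
Critical value for a two-sided test at α = 0.01: z_{α/2} = 2.576.
Power = Φ(δ − 2.576) + Φ(−δ − 2.576) = Φ(-0.885) + Φ(-4.267) = 0.1882 + 0.0000 = 0.1882.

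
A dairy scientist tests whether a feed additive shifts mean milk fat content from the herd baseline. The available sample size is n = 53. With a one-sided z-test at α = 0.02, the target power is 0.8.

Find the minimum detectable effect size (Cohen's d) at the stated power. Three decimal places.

Required noncentrality: δ = z_{0.02} + z_{0.20} = 2.054 + 0.842 = 2.895.
δ = d·√n ⇒ d = δ/√n = 2.895/√53 = 0.3977.

d ≈ 0.398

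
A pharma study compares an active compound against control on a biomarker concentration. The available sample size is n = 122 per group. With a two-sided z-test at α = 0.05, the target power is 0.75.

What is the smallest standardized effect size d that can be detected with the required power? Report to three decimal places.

Need Φ(δ − 1.960) = 0.75, so δ = 1.960 + 0.674 = 2.634.
(Lower-tail contribution to power is negligible for δ > 0.)
δ = d·√(n/2) ⇒ d = δ/√(n/2) = 2.634/√(122/2) = 0.3373.

d ≈ 0.337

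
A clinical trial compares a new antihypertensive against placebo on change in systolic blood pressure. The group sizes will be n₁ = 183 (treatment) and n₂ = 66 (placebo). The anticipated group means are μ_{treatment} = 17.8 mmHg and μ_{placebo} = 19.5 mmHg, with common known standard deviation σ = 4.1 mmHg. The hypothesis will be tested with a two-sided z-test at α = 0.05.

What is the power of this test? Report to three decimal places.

Standardized effect: d = |μ_{treatment} − μ_{placebo}| / σ = |17.8 − 19.5| / 4.1 = 0.4146
Noncentrality parameter: δ = d / √(1/n₁ + 1/n₂) = 0.4146 / √(1/183 + 1/66) = 2.8878
Critical value for a two-sided test at α = 0.05: z_{α/2} = 1.960.
Power = Φ(δ − 1.960) + Φ(−δ − 1.960) = Φ(0.928) + Φ(-4.848) = 0.8232 + 0.0000 = 0.8232.

Power ≈ 0.823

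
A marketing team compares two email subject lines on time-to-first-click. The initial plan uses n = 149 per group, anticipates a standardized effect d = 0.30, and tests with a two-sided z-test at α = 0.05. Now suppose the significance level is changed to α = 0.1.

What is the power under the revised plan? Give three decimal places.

Power ≈ 0.828

δ = d·√(n/2) = 0.30 × √(149/2) = 2.5894 (unchanged). New critical value: z_{0.05} = 1.645.
Revised power = Φ(δ − 1.645) + Φ(−δ − 1.645) = Φ(0.945) + Φ(-4.234) = 0.8276 + 0.0000 = 0.8276.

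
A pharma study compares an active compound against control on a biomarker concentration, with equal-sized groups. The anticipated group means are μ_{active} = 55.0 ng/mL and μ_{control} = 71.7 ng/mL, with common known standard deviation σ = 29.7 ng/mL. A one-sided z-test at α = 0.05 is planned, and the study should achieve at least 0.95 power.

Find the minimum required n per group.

Standardized effect: d = |μ_{active} − μ_{control}| / σ = |55.0 − 71.7| / 29.7 = 0.5623
For power 0.95 need Φ(δ − z_{0.05}) = 0.95, so δ = z_{0.05} + z_{0.05} = 1.645 + 1.645 = 3.290.
δ = d·√(n/2) ⇒ n = 2(δ/d)² = 2 × (3.290 / 0.5623)² = 68.46.
Rounding up, n = 69 per group.

n = 69 per group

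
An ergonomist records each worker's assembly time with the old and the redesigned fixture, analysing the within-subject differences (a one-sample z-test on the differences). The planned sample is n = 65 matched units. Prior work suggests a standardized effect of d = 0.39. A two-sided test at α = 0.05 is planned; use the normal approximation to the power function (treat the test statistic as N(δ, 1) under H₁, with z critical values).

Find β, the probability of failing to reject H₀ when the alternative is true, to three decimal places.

β ≈ 0.118

Noncentrality parameter: δ = d·√n = 0.39 × √65 = 3.1443
Two-sided α = 0.05 → critical value z_{0.025} = 1.960.
Power = Φ(δ − 1.960) + Φ(−δ − 1.960) = Φ(1.184) + Φ(-5.104) = 0.8819 + 0.0000 = 0.8819.
Type II error: β = 1 − power = 1 − 0.8819 = 0.1181.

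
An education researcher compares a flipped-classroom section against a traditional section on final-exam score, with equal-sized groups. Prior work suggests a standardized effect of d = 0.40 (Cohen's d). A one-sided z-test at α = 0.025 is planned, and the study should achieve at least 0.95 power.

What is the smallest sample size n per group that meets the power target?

For power 0.95 need Φ(δ − z_{0.025}) = 0.95, so δ = z_{0.025} + z_{0.05} = 1.960 + 1.645 = 3.605.
δ = d·√(n/2) ⇒ n = 2(δ/d)² = 2 × (3.605 / 0.40)² = 162.43.
Rounding up, n = 163 per group.

n = 163 per group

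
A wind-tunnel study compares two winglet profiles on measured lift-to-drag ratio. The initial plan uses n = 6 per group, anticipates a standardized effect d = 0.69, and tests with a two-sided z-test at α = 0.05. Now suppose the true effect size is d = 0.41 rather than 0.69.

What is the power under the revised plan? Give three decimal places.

Power ≈ 0.109

With d = 0.41: δ = d·√(n/2) = 0.41 × √(6/2) = 0.7101. Critical value z_{0.025} = 1.960.
Revised power = Φ(δ − 1.960) + Φ(−δ − 1.960) = Φ(-1.250) + Φ(-2.670) = 0.1057 + 0.0038 = 0.1095.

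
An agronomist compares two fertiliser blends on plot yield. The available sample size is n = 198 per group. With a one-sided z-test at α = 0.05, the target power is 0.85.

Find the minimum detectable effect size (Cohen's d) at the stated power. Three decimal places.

d ≈ 0.269

Need Φ(δ − 1.645) = 0.85, so δ = 1.645 + 1.036 = 2.681.
δ = d·√(n/2) ⇒ d = δ/√(n/2) = 2.681/√(198/2) = 0.2695.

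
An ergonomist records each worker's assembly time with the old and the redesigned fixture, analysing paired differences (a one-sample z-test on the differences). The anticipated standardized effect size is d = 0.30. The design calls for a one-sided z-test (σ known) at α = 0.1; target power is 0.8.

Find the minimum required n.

n = 51

Set Φ(δ − 1.282) = 0.8; then δ − 1.282 = Φ⁻¹(0.8) = 0.842, giving δ = 2.123.
δ = d·√n ⇒ n = (δ/d)² = (2.123 / 0.30)² = 50.09.
Round up to the next whole unit.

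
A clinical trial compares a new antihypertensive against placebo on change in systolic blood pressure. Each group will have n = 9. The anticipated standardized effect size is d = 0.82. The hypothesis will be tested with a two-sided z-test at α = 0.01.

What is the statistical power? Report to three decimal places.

Power ≈ 0.201

Noncentrality parameter: δ = d·√(n/2) = 0.82 × √(9/2) = 1.7395
Critical value for a two-sided test at α = 0.01: z_{α/2} = 2.576.
Power = Φ(δ − 2.576) + Φ(−δ − 2.576) = Φ(-0.836) + Φ(-4.315) = 0.2015 + 0.0000 = 0.2015.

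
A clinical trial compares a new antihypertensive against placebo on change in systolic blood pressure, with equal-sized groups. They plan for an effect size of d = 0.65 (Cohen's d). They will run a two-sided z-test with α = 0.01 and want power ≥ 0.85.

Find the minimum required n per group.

n = 62 per group

Set Φ(δ − 2.576) = 0.85; then δ − 2.576 = Φ⁻¹(0.85) = 1.036, giving δ = 3.612.
(For δ > 0 the lower-tail rejection region contributes negligibly to power, so the one-term inversion is standard.)
δ = d·√(n/2) ⇒ n = 2(δ/d)² = 2 × (3.612 / 0.65)² = 61.77.
Round up to the next whole unit.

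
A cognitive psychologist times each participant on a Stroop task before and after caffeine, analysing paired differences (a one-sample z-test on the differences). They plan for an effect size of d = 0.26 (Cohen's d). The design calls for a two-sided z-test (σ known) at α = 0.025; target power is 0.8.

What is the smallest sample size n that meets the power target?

For power 0.8 need Φ(δ − z_{0.0125}) = 0.8, so δ = z_{0.0125} + z_{0.20} = 2.241 + 0.842 = 3.083.
(Ignoring the negligible lower-tail rejection probability gives the usual closed-form inversion.)
δ = d·√n ⇒ n = (δ/d)² = (3.083 / 0.26)² = 140.61.
Round up to the next whole unit.

n = 141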